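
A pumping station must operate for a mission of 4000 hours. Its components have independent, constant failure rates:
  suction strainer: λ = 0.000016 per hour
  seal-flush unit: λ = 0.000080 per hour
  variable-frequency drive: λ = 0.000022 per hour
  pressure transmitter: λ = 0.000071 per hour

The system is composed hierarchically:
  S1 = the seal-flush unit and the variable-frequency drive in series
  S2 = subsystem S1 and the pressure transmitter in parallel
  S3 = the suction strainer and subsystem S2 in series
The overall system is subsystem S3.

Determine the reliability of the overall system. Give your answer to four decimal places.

R(suction strainer) = exp(−0.000016 × 4000) = 0.938005
R(seal-flush unit) = exp(−0.000080 × 4000) = 0.726149
R(variable-frequency drive) = exp(−0.000022 × 4000) = 0.915761
R(pressure transmitter) = exp(−0.000071 × 4000) = 0.752767
Series (seal-flush unit and variable-frequency drive): 0.726149 × 0.915761 = 0.664979
Parallel ([0.664979] and pressure transmitter): 1 − (1 − 0.664979)(1 − 0.752767) = 0.917172
Series (suction strainer and [0.917172]): 0.938005 × 0.917172 = 0.8603

0.8603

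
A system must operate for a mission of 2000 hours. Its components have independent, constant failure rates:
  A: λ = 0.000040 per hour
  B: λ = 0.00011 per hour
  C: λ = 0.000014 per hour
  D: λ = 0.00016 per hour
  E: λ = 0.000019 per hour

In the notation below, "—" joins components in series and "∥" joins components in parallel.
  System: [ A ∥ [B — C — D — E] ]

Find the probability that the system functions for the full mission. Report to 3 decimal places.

R(A) = exp(−0.000040 × 2000) = 0.92312
R(B) = exp(−0.00011 × 2000) = 0.80252
R(C) = exp(−0.000014 × 2000) = 0.97239
R(D) = exp(−0.00016 × 2000) = 0.72615
R(E) = exp(−0.000019 × 2000) = 0.96271
Series (B, C, D, and E): 0.80252 × 0.97239 × 0.72615 × 0.96271 = 0.54553
Parallel (A and [0.54553]): 1 − (1 − 0.92312)(1 − 0.54553) = 0.965

0.965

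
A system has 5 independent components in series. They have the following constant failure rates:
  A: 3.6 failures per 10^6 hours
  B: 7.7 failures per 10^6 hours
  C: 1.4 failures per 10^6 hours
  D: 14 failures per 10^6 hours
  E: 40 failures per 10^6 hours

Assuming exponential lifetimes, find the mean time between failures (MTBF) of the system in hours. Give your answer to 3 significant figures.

15000

Series of exponential components: λ_sys = Σ λ_i
λ_sys = 0.0000036 + 0.0000077 + 0.0000014 + 0.000014 + 0.000040 = 6.6700e-05 /h
MTBF = 1 / λ_sys = 15000 h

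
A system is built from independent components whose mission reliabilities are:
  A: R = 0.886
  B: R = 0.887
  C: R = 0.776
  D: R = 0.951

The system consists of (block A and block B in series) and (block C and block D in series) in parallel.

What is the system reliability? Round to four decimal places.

Series (A and B): 0.886000 × 0.887000 = 0.785882
Series (C and D): 0.776000 × 0.951000 = 0.737976
Parallel ([0.785882] and [0.737976]): 1 − (1 − 0.785882)(1 − 0.737976) = 0.9439

0.9439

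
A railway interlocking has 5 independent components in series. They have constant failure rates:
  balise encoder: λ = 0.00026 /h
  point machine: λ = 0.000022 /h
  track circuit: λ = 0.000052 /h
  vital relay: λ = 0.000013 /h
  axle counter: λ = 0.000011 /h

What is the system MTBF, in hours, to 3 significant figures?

Series of exponential components: λ_sys = Σ λ_i
λ_sys = 0.00026 + 0.000022 + 0.000052 + 0.000013 + 0.000011 = 3.5800e-04 /h
MTBF = 1 / λ_sys = 2790 h

2790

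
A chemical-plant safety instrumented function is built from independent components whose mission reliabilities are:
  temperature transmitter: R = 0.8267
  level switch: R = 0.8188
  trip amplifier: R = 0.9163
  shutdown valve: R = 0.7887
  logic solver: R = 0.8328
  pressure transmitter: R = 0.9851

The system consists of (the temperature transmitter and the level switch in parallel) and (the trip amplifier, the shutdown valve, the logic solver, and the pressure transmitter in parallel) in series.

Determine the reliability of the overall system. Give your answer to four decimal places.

Parallel (temperature transmitter and level switch): 1 − (1 − 0.826700)(1 − 0.818800) = 0.968598
Parallel (trip amplifier, shutdown valve, logic solver, and pressure transmitter): 1 − (1 − 0.916300)(1 − 0.788700)(1 − 0.832800)(1 − 0.985100) = 0.999956
Series ([0.968598] and [0.999956]): 0.968598 × 0.999956 = 0.9686

0.9686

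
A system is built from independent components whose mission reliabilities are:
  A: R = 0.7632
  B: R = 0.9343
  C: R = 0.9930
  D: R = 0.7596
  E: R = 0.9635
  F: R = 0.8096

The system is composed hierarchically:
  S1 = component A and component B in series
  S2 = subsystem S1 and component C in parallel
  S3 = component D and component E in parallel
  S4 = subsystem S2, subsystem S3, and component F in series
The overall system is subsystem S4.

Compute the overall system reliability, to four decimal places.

Series (A and B): 0.763200 × 0.934300 = 0.713058
Parallel ([0.713058] and C): 1 − (1 − 0.713058)(1 − 0.993000) = 0.997991
Parallel (D and E): 1 − (1 − 0.759600)(1 − 0.963500) = 0.991225
Series ([0.997991], [0.991225], and F): 0.997991 × 0.991225 × 0.809600 = 0.8009

0.8009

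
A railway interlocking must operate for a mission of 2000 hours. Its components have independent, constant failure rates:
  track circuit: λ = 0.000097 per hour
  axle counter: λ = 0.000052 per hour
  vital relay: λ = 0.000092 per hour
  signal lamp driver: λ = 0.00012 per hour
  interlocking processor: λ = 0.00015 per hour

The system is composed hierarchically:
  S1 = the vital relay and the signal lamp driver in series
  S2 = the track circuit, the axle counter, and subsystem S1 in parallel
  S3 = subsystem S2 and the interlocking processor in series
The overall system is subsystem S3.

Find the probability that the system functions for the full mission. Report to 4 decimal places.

R(track circuit) = exp(−0.000097 × 2000) = 0.823658
R(axle counter) = exp(−0.000052 × 2000) = 0.901225
R(vital relay) = exp(−0.000092 × 2000) = 0.831936
R(signal lamp driver) = exp(−0.00012 × 2000) = 0.786628
R(interlocking processor) = exp(−0.00015 × 2000) = 0.740818
Series (vital relay and signal lamp driver): 0.831936 × 0.786628 = 0.654424
Parallel (track circuit, axle counter, and [0.654424]): 1 − (1 − 0.823658)(1 − 0.901225)(1 − 0.654424) = 0.993981
Series ([0.993981] and interlocking processor): 0.993981 × 0.740818 = 0.7364

0.7364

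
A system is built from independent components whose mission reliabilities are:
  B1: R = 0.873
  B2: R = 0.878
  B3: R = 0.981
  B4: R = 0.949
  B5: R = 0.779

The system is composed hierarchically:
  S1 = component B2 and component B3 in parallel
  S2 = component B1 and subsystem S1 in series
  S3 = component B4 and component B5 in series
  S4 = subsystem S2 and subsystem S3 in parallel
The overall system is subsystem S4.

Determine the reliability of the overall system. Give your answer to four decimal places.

Parallel (B2 and B3): 1 − (1 − 0.878000)(1 − 0.981000) = 0.997682
Series (B1 and [0.997682]): 0.873000 × 0.997682 = 0.870976
Series (B4 and B5): 0.949000 × 0.779000 = 0.739271
Parallel ([0.870976] and [0.739271]): 1 − (1 − 0.870976)(1 − 0.739271) = 0.9664

0.9664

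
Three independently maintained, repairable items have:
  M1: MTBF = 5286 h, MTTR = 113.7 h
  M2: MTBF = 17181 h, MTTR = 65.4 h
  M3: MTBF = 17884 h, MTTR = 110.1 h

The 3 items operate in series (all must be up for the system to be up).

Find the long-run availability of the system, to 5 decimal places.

0.96926

A(M1) = MTBF/(MTBF+MTTR) = 5286/(5286+113.7) = 0.978943
A(M2) = MTBF/(MTBF+MTTR) = 17181/(17181+65.4) = 0.996208
A(M3) = MTBF/(MTBF+MTTR) = 17884/(17884+110.1) = 0.993881
Series availability: 0.978943 × 0.996208 × 0.993881 = 0.96926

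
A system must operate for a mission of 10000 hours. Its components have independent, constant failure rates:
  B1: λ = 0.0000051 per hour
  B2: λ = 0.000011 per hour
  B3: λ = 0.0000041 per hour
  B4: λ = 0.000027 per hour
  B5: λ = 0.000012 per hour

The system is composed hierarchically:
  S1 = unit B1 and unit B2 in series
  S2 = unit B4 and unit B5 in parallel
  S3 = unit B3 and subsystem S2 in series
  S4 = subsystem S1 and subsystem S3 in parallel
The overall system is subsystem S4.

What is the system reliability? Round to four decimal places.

0.9902

R(B1) = exp(−0.0000051 × 10000) = 0.950279
R(B2) = exp(−0.000011 × 10000) = 0.895834
R(B3) = exp(−0.0000041 × 10000) = 0.959829
R(B4) = exp(−0.000027 × 10000) = 0.763379
R(B5) = exp(−0.000012 × 10000) = 0.886920
Series (B1 and B2): 0.950279 × 0.895834 = 0.851292
Parallel (B4 and B5): 1 − (1 − 0.763379)(1 − 0.886920) = 0.973243
Series (B3 and [0.973243]): 0.959829 × 0.973243 = 0.934147
Parallel ([0.851292] and [0.934147]): 1 − (1 − 0.851292)(1 − 0.934147) = 0.9902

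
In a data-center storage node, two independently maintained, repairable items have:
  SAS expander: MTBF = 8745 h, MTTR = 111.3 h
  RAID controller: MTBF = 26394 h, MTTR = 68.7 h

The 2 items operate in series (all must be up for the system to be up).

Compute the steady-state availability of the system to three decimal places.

0.985

A(SAS expander) = MTBF/(MTBF+MTTR) = 8745/(8745+111.3) = 0.987433
A(RAID controller) = MTBF/(MTBF+MTTR) = 26394/(26394+68.7) = 0.997404
Series availability: 0.987433 × 0.997404 = 0.985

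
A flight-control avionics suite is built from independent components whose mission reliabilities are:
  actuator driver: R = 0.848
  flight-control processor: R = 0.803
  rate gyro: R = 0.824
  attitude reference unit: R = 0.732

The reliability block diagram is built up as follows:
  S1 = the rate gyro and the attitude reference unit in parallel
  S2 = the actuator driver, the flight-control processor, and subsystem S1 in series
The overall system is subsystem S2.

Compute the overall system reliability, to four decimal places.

Parallel (rate gyro and attitude reference unit): 1 − (1 − 0.824000)(1 − 0.732000) = 0.952832
Series (actuator driver, flight-control processor, and [0.952832]): 0.848000 × 0.803000 × 0.952832 = 0.6488

0.6488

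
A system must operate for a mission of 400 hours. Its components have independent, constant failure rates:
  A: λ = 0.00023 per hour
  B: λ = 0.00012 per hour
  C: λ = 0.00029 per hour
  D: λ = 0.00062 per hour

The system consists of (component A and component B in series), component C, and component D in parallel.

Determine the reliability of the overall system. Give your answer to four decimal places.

0.9969

R(A) = exp(−0.00023 × 400) = 0.912105
R(B) = exp(−0.00012 × 400) = 0.953134
R(C) = exp(−0.00029 × 400) = 0.890475
R(D) = exp(−0.00062 × 400) = 0.780360
Series (A and B): 0.912105 × 0.953134 = 0.869358
Parallel ([0.869358], C, and D): 1 − (1 − 0.869358)(1 − 0.890475)(1 − 0.780360) = 0.9969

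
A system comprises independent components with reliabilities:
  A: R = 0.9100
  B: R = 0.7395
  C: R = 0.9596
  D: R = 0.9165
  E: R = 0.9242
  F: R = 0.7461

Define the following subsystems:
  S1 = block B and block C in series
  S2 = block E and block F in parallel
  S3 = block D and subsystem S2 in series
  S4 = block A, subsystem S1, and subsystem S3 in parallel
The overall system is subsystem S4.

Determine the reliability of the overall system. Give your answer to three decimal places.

Series (B and C): 0.73950 × 0.95960 = 0.70962
Parallel (E and F): 1 − (1 − 0.92420)(1 − 0.74610) = 0.98075
Series (D and [0.98075]): 0.91650 × 0.98075 = 0.89886
Parallel (A, [0.70962], and [0.89886]): 1 − (1 − 0.91000)(1 − 0.70962)(1 − 0.89886) = 0.997

0.997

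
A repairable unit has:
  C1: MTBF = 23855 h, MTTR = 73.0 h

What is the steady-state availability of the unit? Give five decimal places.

0.99695

A(C1) = MTBF/(MTBF+MTTR) = 23855/(23855+73.0) = 0.99695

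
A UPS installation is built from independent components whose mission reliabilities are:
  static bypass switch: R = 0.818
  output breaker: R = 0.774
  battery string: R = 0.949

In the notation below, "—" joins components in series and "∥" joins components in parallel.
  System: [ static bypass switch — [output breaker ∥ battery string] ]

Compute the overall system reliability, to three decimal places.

Parallel (output breaker and battery string): 1 − (1 − 0.77400)(1 − 0.94900) = 0.98847
Series (static bypass switch and [0.98847]): 0.81800 × 0.98847 = 0.809

0.809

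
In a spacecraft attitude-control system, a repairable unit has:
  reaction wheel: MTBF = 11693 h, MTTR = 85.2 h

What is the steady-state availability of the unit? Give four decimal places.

A(reaction wheel) = MTBF/(MTBF+MTTR) = 11693/(11693+85.2) = 0.9928

0.9928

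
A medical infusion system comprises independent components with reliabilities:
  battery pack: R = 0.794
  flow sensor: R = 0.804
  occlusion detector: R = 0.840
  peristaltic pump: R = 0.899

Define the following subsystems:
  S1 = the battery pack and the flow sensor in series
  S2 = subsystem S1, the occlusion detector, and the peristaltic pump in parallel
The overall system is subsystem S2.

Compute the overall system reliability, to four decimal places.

0.9942

Series (battery pack and flow sensor): 0.794000 × 0.804000 = 0.638376
Parallel ([0.638376], occlusion detector, and peristaltic pump): 1 − (1 − 0.638376)(1 − 0.840000)(1 − 0.899000) = 0.9942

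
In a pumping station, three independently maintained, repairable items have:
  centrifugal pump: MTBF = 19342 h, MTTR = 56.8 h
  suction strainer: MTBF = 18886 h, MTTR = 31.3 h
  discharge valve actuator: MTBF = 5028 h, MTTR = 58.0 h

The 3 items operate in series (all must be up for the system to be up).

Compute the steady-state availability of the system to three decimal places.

A(centrifugal pump) = MTBF/(MTBF+MTTR) = 19342/(19342+56.8) = 0.997072
A(suction strainer) = MTBF/(MTBF+MTTR) = 18886/(18886+31.3) = 0.998345
A(discharge valve actuator) = MTBF/(MTBF+MTTR) = 5028/(5028+58.0) = 0.988596
Series availability: 0.997072 × 0.998345 × 0.988596 = 0.984

0.984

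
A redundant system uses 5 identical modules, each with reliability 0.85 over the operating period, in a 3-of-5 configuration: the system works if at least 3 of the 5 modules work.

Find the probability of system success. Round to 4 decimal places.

R = Σ_{i=3}^{5} C(5,i) p^i (1−p)^{5−i} with p = 0.85
C(5,3)·0.85^3·0.15^2 = 0.138178
C(5,4)·0.85^4·0.15^1 = 0.391505
C(5,5)·0.85^5·0.15^0 = 0.443705
Sum = 0.9734

0.9734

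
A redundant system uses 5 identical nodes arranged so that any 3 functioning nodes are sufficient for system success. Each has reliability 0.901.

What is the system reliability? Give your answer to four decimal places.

0.9917

R = Σ_{i=3}^{5} C(5,i) p^i (1−p)^{5−i} with p = 0.901
C(5,3)·0.901^3·0.099^2 = 0.071688
C(5,4)·0.901^4·0.099^1 = 0.326215
C(5,5)·0.901^5·0.099^0 = 0.593778
Sum = 0.9917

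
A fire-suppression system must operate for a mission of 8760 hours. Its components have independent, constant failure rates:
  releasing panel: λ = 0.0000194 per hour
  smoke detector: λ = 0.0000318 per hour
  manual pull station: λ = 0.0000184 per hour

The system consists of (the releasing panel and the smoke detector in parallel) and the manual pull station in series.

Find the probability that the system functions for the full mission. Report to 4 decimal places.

0.8188

R(releasing panel) = exp(−0.0000194 × 8760) = 0.843712
R(smoke detector) = exp(−0.0000318 × 8760) = 0.756867
R(manual pull station) = exp(−0.0000184 × 8760) = 0.851135
Parallel (releasing panel and smoke detector): 1 − (1 − 0.843712)(1 − 0.756867) = 0.962001
Series ([0.962001] and manual pull station): 0.962001 × 0.851135 = 0.8188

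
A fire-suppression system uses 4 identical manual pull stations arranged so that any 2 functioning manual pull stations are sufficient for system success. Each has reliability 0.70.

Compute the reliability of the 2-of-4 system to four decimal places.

0.9163

R = Σ_{i=2}^{4} C(4,i) p^i (1−p)^{4−i} with p = 0.70
C(4,2)·0.70^2·0.30^2 = 0.264600
C(4,3)·0.70^3·0.30^1 = 0.411600
C(4,4)·0.70^4·0.30^0 = 0.240100
Sum = 0.9163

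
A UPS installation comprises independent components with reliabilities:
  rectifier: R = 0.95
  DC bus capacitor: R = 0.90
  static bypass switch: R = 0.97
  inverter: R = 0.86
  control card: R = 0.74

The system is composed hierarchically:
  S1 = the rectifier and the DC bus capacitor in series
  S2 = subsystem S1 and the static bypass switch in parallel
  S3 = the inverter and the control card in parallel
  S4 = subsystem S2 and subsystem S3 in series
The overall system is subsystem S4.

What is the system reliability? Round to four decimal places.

0.9594

Series (rectifier and DC bus capacitor): 0.950000 × 0.900000 = 0.855000
Parallel ([0.855000] and static bypass switch): 1 − (1 − 0.855000)(1 − 0.970000) = 0.995650
Parallel (inverter and control card): 1 − (1 − 0.860000)(1 − 0.740000) = 0.963600
Series ([0.995650] and [0.963600]): 0.995650 × 0.963600 = 0.9594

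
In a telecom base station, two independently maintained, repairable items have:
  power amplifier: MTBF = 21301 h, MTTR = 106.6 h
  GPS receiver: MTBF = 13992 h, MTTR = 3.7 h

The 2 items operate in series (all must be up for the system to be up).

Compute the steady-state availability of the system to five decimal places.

A(power amplifier) = MTBF/(MTBF+MTTR) = 21301/(21301+106.6) = 0.995020
A(GPS receiver) = MTBF/(MTBF+MTTR) = 13992/(13992+3.7) = 0.999736
Series availability: 0.995020 × 0.999736 = 0.99476

0.99476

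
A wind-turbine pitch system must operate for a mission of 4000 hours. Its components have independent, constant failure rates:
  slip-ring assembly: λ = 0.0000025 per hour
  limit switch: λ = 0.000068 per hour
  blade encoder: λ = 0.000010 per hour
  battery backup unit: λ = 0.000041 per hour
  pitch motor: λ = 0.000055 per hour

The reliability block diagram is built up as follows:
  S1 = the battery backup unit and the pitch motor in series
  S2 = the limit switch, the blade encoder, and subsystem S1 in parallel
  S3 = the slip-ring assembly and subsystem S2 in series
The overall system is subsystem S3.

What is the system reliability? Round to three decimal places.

R(slip-ring assembly) = exp(−0.0000025 × 4000) = 0.99005
R(limit switch) = exp(−0.000068 × 4000) = 0.76185
R(blade encoder) = exp(−0.000010 × 4000) = 0.96079
R(battery backup unit) = exp(−0.000041 × 4000) = 0.84874
R(pitch motor) = exp(−0.000055 × 4000) = 0.80252
Series (battery backup unit and pitch motor): 0.84874 × 0.80252 = 0.68113
Parallel (limit switch, blade encoder, and [0.68113]): 1 − (1 − 0.76185)(1 − 0.96079)(1 − 0.68113) = 0.99702
Series (slip-ring assembly and [0.99702]): 0.99005 × 0.99702 = 0.987

0.987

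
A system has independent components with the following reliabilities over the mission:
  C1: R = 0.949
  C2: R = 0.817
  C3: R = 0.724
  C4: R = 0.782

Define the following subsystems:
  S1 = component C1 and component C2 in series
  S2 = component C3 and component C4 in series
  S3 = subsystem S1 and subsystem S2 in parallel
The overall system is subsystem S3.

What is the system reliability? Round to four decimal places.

0.9025

Series (C1 and C2): 0.949000 × 0.817000 = 0.775333
Series (C3 and C4): 0.724000 × 0.782000 = 0.566168
Parallel ([0.775333] and [0.566168]): 1 − (1 − 0.775333)(1 − 0.566168) = 0.9025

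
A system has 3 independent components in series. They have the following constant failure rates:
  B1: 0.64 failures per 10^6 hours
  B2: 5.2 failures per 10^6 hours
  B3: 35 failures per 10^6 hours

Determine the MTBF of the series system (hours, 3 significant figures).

24500

Series of exponential components: λ_sys = Σ λ_i
λ_sys = 0.00000064 + 0.0000052 + 0.000035 = 4.0840e-05 /h
MTBF = 1 / λ_sys = 24500 h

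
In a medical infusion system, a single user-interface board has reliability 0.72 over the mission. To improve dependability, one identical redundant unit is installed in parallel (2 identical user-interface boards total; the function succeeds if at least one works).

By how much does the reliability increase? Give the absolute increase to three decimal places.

R_before = 0.72
R_after = 1 − (1 − 0.72)^2 = 0.922
ΔR = 0.922 − 0.72 = 0.202

0.202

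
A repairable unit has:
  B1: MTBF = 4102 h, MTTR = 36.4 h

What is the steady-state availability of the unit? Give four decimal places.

0.9912

A(B1) = MTBF/(MTBF+MTTR) = 4102/(4102+36.4) = 0.9912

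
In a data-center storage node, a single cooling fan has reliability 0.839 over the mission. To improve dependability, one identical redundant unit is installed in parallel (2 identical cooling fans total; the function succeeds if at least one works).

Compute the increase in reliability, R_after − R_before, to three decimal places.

R_before = 0.839
R_after = 1 − (1 − 0.839)^2 = 0.974
ΔR = 0.974 − 0.839 = 0.135

0.135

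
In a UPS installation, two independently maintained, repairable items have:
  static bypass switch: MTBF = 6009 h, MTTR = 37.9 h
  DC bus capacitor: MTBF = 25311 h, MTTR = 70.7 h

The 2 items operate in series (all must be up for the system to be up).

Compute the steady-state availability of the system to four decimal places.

A(static bypass switch) = MTBF/(MTBF+MTTR) = 6009/(6009+37.9) = 0.993732
A(DC bus capacitor) = MTBF/(MTBF+MTTR) = 25311/(25311+70.7) = 0.997215
Series availability: 0.993732 × 0.997215 = 0.9910

0.9910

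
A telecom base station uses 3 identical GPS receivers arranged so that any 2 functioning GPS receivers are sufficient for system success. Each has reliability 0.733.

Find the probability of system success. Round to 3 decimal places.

R = Σ_{i=2}^{3} C(3,i) p^i (1−p)^{3−i} with p = 0.733
C(3,2)·0.733^2·0.267^1 = 0.43037
C(3,3)·0.733^3·0.267^0 = 0.39383
Sum = 0.824

0.824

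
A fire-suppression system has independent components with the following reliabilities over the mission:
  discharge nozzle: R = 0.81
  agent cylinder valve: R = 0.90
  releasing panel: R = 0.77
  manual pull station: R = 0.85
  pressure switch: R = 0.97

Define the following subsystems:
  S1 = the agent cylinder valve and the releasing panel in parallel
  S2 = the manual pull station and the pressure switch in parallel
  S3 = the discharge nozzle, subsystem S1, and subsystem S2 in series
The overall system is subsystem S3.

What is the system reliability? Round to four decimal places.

0.7878

Parallel (agent cylinder valve and releasing panel): 1 − (1 − 0.900000)(1 − 0.770000) = 0.977000
Parallel (manual pull station and pressure switch): 1 − (1 − 0.850000)(1 − 0.970000) = 0.995500
Series (discharge nozzle, [0.977000], and [0.995500]): 0.810000 × 0.977000 × 0.995500 = 0.7878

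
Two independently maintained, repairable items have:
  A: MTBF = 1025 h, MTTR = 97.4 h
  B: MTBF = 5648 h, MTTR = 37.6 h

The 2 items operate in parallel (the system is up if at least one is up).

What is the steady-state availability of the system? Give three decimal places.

0.999

A(A) = MTBF/(MTBF+MTTR) = 1025/(1025+97.4) = 0.913222
A(B) = MTBF/(MTBF+MTTR) = 5648/(5648+37.6) = 0.993387
Parallel availability: 1 − (1 − 0.913222)(1 − 0.993387) = 0.999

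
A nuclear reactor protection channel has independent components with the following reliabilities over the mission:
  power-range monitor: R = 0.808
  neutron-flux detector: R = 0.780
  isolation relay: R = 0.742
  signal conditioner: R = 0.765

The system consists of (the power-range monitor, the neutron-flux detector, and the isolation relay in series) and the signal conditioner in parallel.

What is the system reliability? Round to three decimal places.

Series (power-range monitor, neutron-flux detector, and isolation relay): 0.80800 × 0.78000 × 0.74200 = 0.46764
Parallel ([0.46764] and signal conditioner): 1 − (1 − 0.46764)(1 − 0.76500) = 0.875

0.875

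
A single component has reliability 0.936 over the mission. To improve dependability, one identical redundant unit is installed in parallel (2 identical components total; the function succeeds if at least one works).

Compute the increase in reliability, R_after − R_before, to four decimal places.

0.0599

R_before = 0.936
R_after = 1 − (1 − 0.936)^2 = 0.9959
ΔR = 0.9959 − 0.936 = 0.0599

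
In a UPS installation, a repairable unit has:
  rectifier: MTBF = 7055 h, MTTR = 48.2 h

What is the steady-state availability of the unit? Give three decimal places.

0.993

A(rectifier) = MTBF/(MTBF+MTTR) = 7055/(7055+48.2) = 0.993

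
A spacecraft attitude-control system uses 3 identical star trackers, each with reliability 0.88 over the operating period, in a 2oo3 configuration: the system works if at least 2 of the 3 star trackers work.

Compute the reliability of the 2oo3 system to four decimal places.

0.9603

R = Σ_{i=2}^{3} C(3,i) p^i (1−p)^{3−i} with p = 0.88
C(3,2)·0.88^2·0.12^1 = 0.278784
C(3,3)·0.88^3·0.12^0 = 0.681472
Sum = 0.9603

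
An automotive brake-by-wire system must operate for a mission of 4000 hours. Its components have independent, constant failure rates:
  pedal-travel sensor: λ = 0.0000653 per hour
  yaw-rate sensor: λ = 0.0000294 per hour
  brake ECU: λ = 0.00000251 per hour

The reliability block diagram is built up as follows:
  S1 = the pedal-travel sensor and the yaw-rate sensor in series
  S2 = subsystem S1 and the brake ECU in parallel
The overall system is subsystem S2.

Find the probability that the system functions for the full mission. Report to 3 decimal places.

R(pedal-travel sensor) = exp(−0.0000653 × 4000) = 0.77013
R(yaw-rate sensor) = exp(−0.0000294 × 4000) = 0.88905
R(brake ECU) = exp(−0.00000251 × 4000) = 0.99001
Series (pedal-travel sensor and yaw-rate sensor): 0.77013 × 0.88905 = 0.68468
Parallel ([0.68468] and brake ECU): 1 − (1 − 0.68468)(1 − 0.99001) = 0.997

0.997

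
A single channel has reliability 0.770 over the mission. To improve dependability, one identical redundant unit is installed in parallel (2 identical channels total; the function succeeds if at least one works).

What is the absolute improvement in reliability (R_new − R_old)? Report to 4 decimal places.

0.1771

R_before = 0.770
R_after = 1 − (1 − 0.770)^2 = 0.9471
ΔR = 0.9471 − 0.770 = 0.1771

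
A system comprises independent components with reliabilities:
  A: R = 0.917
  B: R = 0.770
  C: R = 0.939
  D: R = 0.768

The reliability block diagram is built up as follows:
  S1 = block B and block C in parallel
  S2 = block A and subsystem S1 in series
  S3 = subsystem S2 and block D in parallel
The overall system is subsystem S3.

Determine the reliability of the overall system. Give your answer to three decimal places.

Parallel (B and C): 1 − (1 − 0.77000)(1 − 0.93900) = 0.98597
Series (A and [0.98597]): 0.91700 × 0.98597 = 0.90413
Parallel ([0.90413] and D): 1 − (1 − 0.90413)(1 − 0.76800) = 0.978

0.978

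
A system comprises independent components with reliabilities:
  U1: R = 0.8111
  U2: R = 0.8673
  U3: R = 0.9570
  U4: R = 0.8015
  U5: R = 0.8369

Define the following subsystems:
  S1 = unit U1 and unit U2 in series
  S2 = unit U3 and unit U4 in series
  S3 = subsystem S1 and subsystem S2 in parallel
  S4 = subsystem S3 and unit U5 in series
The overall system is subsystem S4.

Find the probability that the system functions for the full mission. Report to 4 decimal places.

Series (U1 and U2): 0.811100 × 0.867300 = 0.703467
Series (U3 and U4): 0.957000 × 0.801500 = 0.767036
Parallel ([0.703467] and [0.767036]): 1 − (1 − 0.703467)(1 − 0.767036) = 0.930918
Series ([0.930918] and U5): 0.930918 × 0.836900 = 0.7791

0.7791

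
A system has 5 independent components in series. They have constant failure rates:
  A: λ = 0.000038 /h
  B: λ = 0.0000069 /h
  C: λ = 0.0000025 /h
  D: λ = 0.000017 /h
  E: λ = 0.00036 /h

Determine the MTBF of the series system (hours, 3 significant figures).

2360

Series of exponential components: λ_sys = Σ λ_i
λ_sys = 0.000038 + 0.0000069 + 0.0000025 + 0.000017 + 0.00036 = 4.2440e-04 /h
MTBF = 1 / λ_sys = 2360 h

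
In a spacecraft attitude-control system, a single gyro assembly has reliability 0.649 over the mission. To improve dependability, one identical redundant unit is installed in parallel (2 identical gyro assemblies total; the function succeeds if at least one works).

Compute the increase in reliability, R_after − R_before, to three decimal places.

R_before = 0.649
R_after = 1 − (1 − 0.649)^2 = 0.877
ΔR = 0.877 − 0.649 = 0.228

0.228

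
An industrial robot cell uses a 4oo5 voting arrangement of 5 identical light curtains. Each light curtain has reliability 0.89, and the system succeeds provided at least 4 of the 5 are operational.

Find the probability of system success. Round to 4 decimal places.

0.9035

R = Σ_{i=4}^{5} C(5,i) p^i (1−p)^{5−i} with p = 0.89
C(5,4)·0.89^4·0.11^1 = 0.345082
C(5,5)·0.89^5·0.11^0 = 0.558406
Sum = 0.9035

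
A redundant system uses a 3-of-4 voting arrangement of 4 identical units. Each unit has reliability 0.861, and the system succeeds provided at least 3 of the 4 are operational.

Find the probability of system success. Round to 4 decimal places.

R = Σ_{i=3}^{4} C(4,i) p^i (1−p)^{4−i} with p = 0.861
C(4,3)·0.861^3·0.139^1 = 0.354882
C(4,4)·0.861^4·0.139^0 = 0.549557
Sum = 0.9044

0.9044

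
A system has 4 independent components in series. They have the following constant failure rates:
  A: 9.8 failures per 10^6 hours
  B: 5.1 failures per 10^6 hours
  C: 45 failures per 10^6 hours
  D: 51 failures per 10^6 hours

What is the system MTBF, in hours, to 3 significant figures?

9020

Series of exponential components: λ_sys = Σ λ_i
λ_sys = 0.0000098 + 0.0000051 + 0.000045 + 0.000051 = 1.1090e-04 /h
MTBF = 1 / λ_sys = 9020 h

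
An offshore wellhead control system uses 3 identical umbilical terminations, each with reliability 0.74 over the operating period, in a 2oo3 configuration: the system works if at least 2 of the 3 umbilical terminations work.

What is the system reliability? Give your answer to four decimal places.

R = Σ_{i=2}^{3} C(3,i) p^i (1−p)^{3−i} with p = 0.74
C(3,2)·0.74^2·0.26^1 = 0.427128
C(3,3)·0.74^3·0.26^0 = 0.405224
Sum = 0.8324

0.8324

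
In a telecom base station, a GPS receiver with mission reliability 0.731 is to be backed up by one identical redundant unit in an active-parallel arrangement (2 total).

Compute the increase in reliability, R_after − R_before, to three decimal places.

0.197

R_before = 0.731
R_after = 1 − (1 − 0.731)^2 = 0.928
ΔR = 0.928 − 0.731 = 0.197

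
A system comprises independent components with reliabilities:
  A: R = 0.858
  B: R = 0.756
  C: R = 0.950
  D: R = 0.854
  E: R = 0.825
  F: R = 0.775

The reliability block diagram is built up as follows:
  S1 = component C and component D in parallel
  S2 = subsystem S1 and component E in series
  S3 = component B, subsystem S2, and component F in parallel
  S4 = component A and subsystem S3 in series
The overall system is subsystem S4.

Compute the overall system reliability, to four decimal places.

0.8495

Parallel (C and D): 1 − (1 − 0.950000)(1 − 0.854000) = 0.992700
Series ([0.992700] and E): 0.992700 × 0.825000 = 0.818978
Parallel (B, [0.818978], and F): 1 − (1 − 0.756000)(1 − 0.818978)(1 − 0.775000) = 0.990062
Series (A and [0.990062]): 0.858000 × 0.990062 = 0.8495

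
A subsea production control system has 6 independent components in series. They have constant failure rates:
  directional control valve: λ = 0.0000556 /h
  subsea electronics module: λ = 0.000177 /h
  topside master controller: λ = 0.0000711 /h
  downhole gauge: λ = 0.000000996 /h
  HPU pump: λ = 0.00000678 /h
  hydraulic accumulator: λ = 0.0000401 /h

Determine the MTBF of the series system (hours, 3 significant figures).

2840

Series of exponential components: λ_sys = Σ λ_i
λ_sys = 0.0000556 + 0.000177 + 0.0000711 + 0.000000996 + 0.00000678 + 0.0000401 = 3.5158e-04 /h
MTBF = 1 / λ_sys = 2840 h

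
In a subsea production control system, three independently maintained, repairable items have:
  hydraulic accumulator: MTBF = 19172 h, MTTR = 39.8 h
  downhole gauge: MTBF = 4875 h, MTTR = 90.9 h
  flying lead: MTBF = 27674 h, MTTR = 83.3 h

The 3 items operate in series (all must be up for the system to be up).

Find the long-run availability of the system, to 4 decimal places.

0.9767

A(hydraulic accumulator) = MTBF/(MTBF+MTTR) = 19172/(19172+39.8) = 0.997928
A(downhole gauge) = MTBF/(MTBF+MTTR) = 4875/(4875+90.9) = 0.981695
A(flying lead) = MTBF/(MTBF+MTTR) = 27674/(27674+83.3) = 0.996999
Series availability: 0.997928 × 0.981695 × 0.996999 = 0.9767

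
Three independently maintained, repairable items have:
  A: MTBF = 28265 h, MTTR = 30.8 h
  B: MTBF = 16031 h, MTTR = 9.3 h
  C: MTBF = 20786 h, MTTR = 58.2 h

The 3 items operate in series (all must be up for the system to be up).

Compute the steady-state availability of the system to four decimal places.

0.9955

A(A) = MTBF/(MTBF+MTTR) = 28265/(28265+30.8) = 0.998911
A(B) = MTBF/(MTBF+MTTR) = 16031/(16031+9.3) = 0.999420
A(C) = MTBF/(MTBF+MTTR) = 20786/(20786+58.2) = 0.997208
Series availability: 0.998911 × 0.999420 × 0.997208 = 0.9955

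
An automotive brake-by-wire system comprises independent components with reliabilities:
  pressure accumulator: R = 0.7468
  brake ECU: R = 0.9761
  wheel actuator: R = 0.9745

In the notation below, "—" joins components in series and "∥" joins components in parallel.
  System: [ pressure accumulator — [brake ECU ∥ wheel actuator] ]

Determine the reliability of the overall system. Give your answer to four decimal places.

0.7463

Parallel (brake ECU and wheel actuator): 1 − (1 − 0.976100)(1 − 0.974500) = 0.999391
Series (pressure accumulator and [0.999391]): 0.746800 × 0.999391 = 0.7463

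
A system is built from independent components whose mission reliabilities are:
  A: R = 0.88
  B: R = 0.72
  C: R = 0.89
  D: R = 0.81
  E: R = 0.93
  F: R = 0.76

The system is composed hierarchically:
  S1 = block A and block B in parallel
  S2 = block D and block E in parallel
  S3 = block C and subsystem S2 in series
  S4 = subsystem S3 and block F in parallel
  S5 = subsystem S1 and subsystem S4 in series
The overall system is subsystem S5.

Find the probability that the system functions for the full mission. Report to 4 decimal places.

Parallel (A and B): 1 − (1 − 0.880000)(1 − 0.720000) = 0.966400
Parallel (D and E): 1 − (1 − 0.810000)(1 − 0.930000) = 0.986700
Series (C and [0.986700]): 0.890000 × 0.986700 = 0.878163
Parallel ([0.878163] and F): 1 − (1 − 0.878163)(1 − 0.760000) = 0.970759
Series ([0.966400] and [0.970759]): 0.966400 × 0.970759 = 0.9381

0.9381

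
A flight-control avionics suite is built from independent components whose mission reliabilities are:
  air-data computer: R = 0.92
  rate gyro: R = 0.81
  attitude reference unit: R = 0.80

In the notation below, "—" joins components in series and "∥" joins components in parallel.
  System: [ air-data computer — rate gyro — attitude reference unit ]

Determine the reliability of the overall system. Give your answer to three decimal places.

0.596

Series (air-data computer, rate gyro, and attitude reference unit): 0.92000 × 0.81000 × 0.80000 = 0.596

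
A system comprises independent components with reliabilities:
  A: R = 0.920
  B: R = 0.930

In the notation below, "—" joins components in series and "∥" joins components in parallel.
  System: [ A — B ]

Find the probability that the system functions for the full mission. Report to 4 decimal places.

0.8556

Series (A and B): 0.920000 × 0.930000 = 0.8556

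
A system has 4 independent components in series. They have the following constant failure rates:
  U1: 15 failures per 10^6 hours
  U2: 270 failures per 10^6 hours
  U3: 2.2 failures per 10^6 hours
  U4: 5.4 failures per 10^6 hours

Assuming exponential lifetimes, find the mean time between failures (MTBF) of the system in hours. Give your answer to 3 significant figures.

3420

Series of exponential components: λ_sys = Σ λ_i
λ_sys = 0.000015 + 0.00027 + 0.0000022 + 0.0000054 = 2.9260e-04 /h
MTBF = 1 / λ_sys = 3420 h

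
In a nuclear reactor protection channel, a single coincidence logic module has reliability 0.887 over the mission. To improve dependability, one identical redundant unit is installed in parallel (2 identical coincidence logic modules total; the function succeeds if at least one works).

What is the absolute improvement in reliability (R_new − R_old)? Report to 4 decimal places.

0.1002

R_before = 0.887
R_after = 1 − (1 − 0.887)^2 = 0.9872
ΔR = 0.9872 − 0.887 = 0.1002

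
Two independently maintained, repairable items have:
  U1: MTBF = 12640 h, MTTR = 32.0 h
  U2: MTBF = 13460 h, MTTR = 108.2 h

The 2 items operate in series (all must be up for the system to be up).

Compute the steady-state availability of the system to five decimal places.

0.98952

A(U1) = MTBF/(MTBF+MTTR) = 12640/(12640+32.0) = 0.997475
A(U2) = MTBF/(MTBF+MTTR) = 13460/(13460+108.2) = 0.992025
Series availability: 0.997475 × 0.992025 = 0.98952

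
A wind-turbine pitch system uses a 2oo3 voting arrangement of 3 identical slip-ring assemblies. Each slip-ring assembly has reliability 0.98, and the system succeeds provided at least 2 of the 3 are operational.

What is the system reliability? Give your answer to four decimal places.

0.9988

R = Σ_{i=2}^{3} C(3,i) p^i (1−p)^{3−i} with p = 0.98
C(3,2)·0.98^2·0.02^1 = 0.057624
C(3,3)·0.98^3·0.02^0 = 0.941192
Sum = 0.9988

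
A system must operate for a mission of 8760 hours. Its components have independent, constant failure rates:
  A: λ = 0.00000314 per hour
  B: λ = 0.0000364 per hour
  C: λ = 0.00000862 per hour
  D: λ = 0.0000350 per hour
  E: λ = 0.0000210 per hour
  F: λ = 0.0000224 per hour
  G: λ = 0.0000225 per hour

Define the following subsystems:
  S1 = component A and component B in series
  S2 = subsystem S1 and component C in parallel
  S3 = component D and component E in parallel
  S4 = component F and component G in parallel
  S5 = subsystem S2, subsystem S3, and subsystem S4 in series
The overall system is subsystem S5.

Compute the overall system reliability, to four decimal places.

R(A) = exp(−0.00000314 × 8760) = 0.972868
R(B) = exp(−0.0000364 × 8760) = 0.726974
R(C) = exp(−0.00000862 × 8760) = 0.927269
R(D) = exp(−0.0000350 × 8760) = 0.735945
R(E) = exp(−0.0000210 × 8760) = 0.831969
R(F) = exp(−0.0000224 × 8760) = 0.821828
R(G) = exp(−0.0000225 × 8760) = 0.821109
Series (A and B): 0.972868 × 0.726974 = 0.707250
Parallel ([0.707250] and C): 1 − (1 − 0.707250)(1 − 0.927269) = 0.978708
Parallel (D and E): 1 − (1 − 0.735945)(1 − 0.831969) = 0.955631
Parallel (F and G): 1 − (1 − 0.821828)(1 − 0.821109) = 0.968127
Series ([0.978708], [0.955631], and [0.968127]): 0.978708 × 0.955631 × 0.968127 = 0.9055

0.9055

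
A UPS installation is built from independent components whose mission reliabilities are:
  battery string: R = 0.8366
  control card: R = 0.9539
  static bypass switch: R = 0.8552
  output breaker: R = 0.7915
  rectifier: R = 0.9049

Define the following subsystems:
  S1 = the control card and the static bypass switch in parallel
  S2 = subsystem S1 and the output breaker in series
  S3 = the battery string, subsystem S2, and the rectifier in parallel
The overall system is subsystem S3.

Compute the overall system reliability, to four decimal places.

0.9967

Parallel (control card and static bypass switch): 1 − (1 − 0.953900)(1 − 0.855200) = 0.993325
Series ([0.993325] and output breaker): 0.993325 × 0.791500 = 0.786217
Parallel (battery string, [0.786217], and rectifier): 1 − (1 − 0.836600)(1 − 0.786217)(1 − 0.904900) = 0.9967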